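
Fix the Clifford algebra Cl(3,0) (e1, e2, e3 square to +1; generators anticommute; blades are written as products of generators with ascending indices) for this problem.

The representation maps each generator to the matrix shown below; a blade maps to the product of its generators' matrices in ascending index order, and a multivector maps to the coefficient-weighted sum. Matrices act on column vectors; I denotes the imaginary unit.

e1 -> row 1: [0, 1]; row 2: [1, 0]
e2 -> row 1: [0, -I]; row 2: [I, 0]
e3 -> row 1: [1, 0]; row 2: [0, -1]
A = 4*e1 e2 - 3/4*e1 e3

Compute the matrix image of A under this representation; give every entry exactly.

Bivector images (products of the table entries): rho(e1 e2) = rho(e1)rho(e2) = row 1: [I, 0]; row 2: [0, -I]; rho(e1 e3) = rho(e1)rho(e3) = row 1: [0, -1]; row 2: [1, 0].
M = (4)*rho(e1 e2) + (-3/4)*rho(e1 e3), summed entrywise:
Answer: row 1: [4*I, 3/4]; row 2: [-3/4, -4*I]


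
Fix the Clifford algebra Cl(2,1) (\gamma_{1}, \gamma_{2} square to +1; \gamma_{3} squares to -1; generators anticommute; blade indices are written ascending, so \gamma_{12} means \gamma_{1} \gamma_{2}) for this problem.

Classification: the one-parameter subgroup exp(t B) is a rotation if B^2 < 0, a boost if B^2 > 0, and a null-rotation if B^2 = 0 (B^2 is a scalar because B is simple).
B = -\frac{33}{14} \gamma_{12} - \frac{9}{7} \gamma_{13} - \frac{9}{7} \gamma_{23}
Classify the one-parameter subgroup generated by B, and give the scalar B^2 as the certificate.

B^2 term by term: the squares give (-\frac{33}{14})^2*(\gamma_{12})^2 + (-\frac{9}{7})^2*(\gamma_{13})^2 + (-\frac{9}{7})^2*(\gamma_{23})^2 = \frac{1089}{196}*(-1) + \frac{81}{49}*(+1) + \frac{81}{49}*(+1) = -\frac{9}{4} (each basis 2-blade squares to minus the product of its generators' squares); cross terms between blades sharing an index anticommute and cancel. So B^2 = -\frac{9}{4}.
Answer: rotation, certificate B^2 = -\frac{9}{4}. Certificate logic: -\frac{9}{4} is a conjugation-invariant scalar, so its sign fixes rotation versus boost versus null-rotation outright.


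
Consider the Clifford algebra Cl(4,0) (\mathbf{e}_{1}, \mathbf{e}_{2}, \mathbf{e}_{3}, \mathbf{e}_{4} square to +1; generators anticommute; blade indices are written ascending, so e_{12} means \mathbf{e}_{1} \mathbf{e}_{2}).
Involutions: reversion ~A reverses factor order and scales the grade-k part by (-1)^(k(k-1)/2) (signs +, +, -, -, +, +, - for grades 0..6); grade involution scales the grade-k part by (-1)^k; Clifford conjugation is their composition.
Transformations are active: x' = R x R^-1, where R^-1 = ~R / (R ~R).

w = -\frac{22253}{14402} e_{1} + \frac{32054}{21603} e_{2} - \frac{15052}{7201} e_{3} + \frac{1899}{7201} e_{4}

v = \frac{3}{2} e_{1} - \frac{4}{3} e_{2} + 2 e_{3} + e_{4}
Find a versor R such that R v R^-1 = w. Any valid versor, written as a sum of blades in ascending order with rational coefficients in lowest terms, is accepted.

A norm check does it: q(v) = q(w) = \frac{325}{36}, hence R = v + w = -\frac{325}{7201} e_{1} + \frac{3250}{21603} e_{2} - \frac{650}{7201} e_{3} + \frac{9100}{7201} e_{4} realises the map — parallel part kept, (v - w)/2 negated, v carried to w.
Answer: -\frac{325}{7201} e_{1} + \frac{3250}{21603} e_{2} - \frac{650}{7201} e_{3} + \frac{9100}{7201} e_{4}


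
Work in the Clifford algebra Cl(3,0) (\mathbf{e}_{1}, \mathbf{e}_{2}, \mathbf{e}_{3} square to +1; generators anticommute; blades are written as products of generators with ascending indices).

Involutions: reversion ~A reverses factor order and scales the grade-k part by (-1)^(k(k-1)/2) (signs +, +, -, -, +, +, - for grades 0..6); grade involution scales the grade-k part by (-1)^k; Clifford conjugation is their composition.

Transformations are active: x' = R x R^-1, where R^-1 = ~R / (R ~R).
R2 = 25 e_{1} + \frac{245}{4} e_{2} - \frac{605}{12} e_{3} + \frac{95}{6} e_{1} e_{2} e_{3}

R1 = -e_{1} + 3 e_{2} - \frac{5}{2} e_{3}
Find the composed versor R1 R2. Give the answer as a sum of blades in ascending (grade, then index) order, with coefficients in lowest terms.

Distribute over the terms of R1 (each basis-blade product reordered to ascending indices, repeated generators contracted through their squares):
(-e_{1}) R2 = -25 - \frac{245}{4} e_{1} e_{2} + \frac{605}{12} e_{1} e_{3} - \frac{95}{6} e_{2} e_{3}
(3 e_{2}) R2 = \frac{735}{4} - 75 e_{1} e_{2} - \frac{95}{2} e_{1} e_{3} - \frac{605}{4} e_{2} e_{3}
(-\frac{5}{2} e_{3}) R2 = \frac{3025}{24} - \frac{475}{12} e_{1} e_{2} + \frac{125}{2} e_{1} e_{3} + \frac{1225}{8} e_{2} e_{3}
Summing the partial products and collecting blades:
Answer: \frac{6835}{24} - \frac{1055}{6} e_{1} e_{2} + \frac{785}{12} e_{1} e_{3} - \frac{335}{24} e_{2} e_{3}


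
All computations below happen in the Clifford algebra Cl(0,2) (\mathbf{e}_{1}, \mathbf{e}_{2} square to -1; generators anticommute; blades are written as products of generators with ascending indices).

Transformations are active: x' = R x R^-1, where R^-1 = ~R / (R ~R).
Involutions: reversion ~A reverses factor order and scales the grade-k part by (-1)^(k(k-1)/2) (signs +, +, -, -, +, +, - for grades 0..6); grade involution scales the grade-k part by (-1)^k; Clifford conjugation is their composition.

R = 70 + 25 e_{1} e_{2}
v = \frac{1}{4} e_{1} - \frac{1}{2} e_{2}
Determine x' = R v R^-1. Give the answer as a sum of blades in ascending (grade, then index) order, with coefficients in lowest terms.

~R = 70 - 25 e_{1} e_{2}, and R ~R = 5525, so R^-1 = ~R / (5525).
R v = 30 e_{1} - \frac{115}{4} e_{2}
Answer: \frac{451}{884} e_{1} - \frac{101}{442} e_{2}


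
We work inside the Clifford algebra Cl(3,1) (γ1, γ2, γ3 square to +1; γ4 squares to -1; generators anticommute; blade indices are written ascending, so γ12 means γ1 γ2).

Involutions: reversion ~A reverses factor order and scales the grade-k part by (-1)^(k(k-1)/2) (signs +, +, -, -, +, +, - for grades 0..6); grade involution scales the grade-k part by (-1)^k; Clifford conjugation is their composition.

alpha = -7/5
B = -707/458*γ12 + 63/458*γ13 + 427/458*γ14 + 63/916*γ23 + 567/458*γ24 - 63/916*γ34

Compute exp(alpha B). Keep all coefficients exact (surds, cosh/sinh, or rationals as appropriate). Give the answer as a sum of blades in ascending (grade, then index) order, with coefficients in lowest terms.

B^2 term by term: the squares give (-707/458)^2*(γ12)^2 + (63/458)^2*(γ13)^2 + (427/458)^2*(γ14)^2 + (63/916)^2*(γ23)^2 + (567/458)^2*(γ24)^2 + (-63/916)^2*(γ34)^2 = 499849/209764*(-1) + 3969/209764*(-1) + 182329/209764*(+1) + 3969/839056*(-1) + 321489/209764*(+1) + 3969/839056*(+1) = 0 (each basis 2-blade squares to minus the product of its generators' squares); cross terms between blades sharing an index anticommute and cancel; the commuting (index-disjoint) pairs give grade-4 terms 2*c*c'*(blade product), which cancel blade by blade — γ1234: 44541/209764 - 35721/104882 + 26901/209764 = 0 — confirming B is simple. So B^2 = 0.
B^2 = 0, and the exponential is exactly linear here: exp(alpha B) = 1 + alpha B (parabolic case).
Answer: 1 + 4949/2290*γ12 - 441/2290*γ13 - 2989/2290*γ14 - 441/4580*γ23 - 3969/2290*γ24 + 441/4580*γ34


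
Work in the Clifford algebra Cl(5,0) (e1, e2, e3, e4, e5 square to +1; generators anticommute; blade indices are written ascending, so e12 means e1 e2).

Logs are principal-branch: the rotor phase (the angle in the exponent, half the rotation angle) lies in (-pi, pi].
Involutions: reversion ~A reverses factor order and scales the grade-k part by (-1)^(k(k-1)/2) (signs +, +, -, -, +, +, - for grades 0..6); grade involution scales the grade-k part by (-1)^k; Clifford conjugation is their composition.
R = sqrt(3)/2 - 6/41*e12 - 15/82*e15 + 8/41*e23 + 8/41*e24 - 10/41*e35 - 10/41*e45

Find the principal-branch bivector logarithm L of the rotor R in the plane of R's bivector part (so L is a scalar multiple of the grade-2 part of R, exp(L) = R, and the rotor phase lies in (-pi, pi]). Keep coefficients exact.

The scalar part of R is sqrt(3)/2, and that scalar determines the rotor phase on the principal branch; recovering the unit plane as bivector-part over sine of the phase gives L = phase * plane.
Concretely: cos(phase) = sqrt(3)/2 gives phase = ±pi/6, and since phase/sin(phase) is even the sign is immaterial: L = (phase/sin(phase)) * <R>_2 = (pi/3) * <R>_2.
Answer: -2*pi/41*e12 - 5*pi/82*e15 + 8*pi/123*e23 + 8*pi/123*e24 - 10*pi/123*e35 - 10*pi/123*e45


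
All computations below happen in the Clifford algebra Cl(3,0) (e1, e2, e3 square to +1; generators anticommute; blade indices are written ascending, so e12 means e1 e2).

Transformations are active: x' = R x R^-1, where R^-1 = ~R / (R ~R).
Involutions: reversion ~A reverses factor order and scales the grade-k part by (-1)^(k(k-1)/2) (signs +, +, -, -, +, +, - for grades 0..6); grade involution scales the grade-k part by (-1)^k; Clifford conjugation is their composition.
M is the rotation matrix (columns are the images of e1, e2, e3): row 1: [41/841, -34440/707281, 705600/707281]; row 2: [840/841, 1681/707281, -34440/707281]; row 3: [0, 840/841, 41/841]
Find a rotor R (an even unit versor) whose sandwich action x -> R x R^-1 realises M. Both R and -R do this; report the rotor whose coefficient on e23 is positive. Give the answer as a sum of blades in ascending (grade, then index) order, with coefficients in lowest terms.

Method: write R = a + b12*e12 + b13*e13 + b23*e23 with a^2 + b12^2 + b13^2 + b23^2 = 1 (so R^-1 = ~R). Expanding the columns R e_j ~R gives tr M = 4a^2 - 1 and, from the antisymmetric part, M21 - M12 = -4a*b12, M13 - M31 = 4a*b13, M32 - M23 = -4a*b23.
Here tr M = 70643/707281, so a^2 = (1 + tr M)/4 = 194481/707281 and a = ±441/841. Taking a = 441/841: M21 - M12 = 740880/707281, M13 - M31 = 705600/707281, M32 - M23 = 740880/707281, giving b12 = -420/841, b13 = 400/841, b23 = -420/841, i.e. R = 441/841 - 420/841*e12 + 400/841*e13 - 420/841*e23.
Its e23 coefficient is negative, so report the other preimage -R.
Answer: -441/841 + 420/841*e12 - 400/841*e13 + 420/841*e23. Key observation: the double cover Spin(3) -> SO(3) sends R and -R to the same matrix (trace 70643/707281 here), so the stated sign of the e23 coefficient is what selects one sheet.


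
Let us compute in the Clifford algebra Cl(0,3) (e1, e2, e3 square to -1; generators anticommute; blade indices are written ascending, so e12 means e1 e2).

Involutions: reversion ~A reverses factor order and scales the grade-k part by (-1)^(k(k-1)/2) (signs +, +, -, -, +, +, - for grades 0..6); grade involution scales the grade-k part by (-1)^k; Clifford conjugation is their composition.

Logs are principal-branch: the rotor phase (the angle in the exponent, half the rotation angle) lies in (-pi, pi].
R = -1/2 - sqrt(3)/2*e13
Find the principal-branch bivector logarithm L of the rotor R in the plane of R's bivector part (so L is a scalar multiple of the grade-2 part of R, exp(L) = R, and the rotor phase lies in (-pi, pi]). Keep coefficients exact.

The scalar part of R is -1/2, and that scalar determines the rotor phase on the principal branch; recovering the unit plane as bivector-part over sine of the phase gives L = phase * plane.
Concretely: cos(phase) = -1/2 gives phase = ±2*pi/3, and since phase/sin(phase) is even the sign is immaterial: L = (phase/sin(phase)) * <R>_2 = (4*sqrt(3)*pi/9) * <R>_2.
Answer: -2*pi/3*e13


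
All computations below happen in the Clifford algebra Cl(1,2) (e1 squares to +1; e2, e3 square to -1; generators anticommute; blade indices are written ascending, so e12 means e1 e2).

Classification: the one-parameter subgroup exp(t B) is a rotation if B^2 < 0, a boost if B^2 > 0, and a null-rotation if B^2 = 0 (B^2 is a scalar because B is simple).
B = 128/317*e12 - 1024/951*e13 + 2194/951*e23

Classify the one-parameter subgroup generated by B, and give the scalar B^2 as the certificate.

B^2 term by term: the squares give (128/317)^2*(e12)^2 + (-1024/951)^2*(e13)^2 + (2194/951)^2*(e23)^2 = 16384/100489*(+1) + 1048576/904401*(+1) + 4813636/904401*(-1) = -4 (each basis 2-blade squares to minus the product of its generators' squares); cross terms between blades sharing an index anticommute and cancel. So B^2 = -4.
Answer: rotation, certificate B^2 = -4. One invariant decides it: the square -4 survives every conjugation, and its sign is exactly the classification.


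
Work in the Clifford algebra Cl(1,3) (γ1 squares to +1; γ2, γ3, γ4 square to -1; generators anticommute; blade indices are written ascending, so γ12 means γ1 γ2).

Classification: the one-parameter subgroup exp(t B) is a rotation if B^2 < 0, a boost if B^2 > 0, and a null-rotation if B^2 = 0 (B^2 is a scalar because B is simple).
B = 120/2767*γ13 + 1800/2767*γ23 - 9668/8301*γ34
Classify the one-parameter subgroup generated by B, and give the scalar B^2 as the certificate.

B^2 term by term: the squares give (120/2767)^2*(γ13)^2 + (1800/2767)^2*(γ23)^2 + (-9668/8301)^2*(γ34)^2 = 14400/7656289*(+1) + 3240000/7656289*(-1) + 93470224/68906601*(-1) = -16/9 (each basis 2-blade squares to minus the product of its generators' squares); cross terms between blades sharing an index anticommute and cancel. So B^2 = -16/9.
Answer: rotation, certificate B^2 = -16/9. The scalar -16/9 is the complete invariant here: its sign names the subgroup type.


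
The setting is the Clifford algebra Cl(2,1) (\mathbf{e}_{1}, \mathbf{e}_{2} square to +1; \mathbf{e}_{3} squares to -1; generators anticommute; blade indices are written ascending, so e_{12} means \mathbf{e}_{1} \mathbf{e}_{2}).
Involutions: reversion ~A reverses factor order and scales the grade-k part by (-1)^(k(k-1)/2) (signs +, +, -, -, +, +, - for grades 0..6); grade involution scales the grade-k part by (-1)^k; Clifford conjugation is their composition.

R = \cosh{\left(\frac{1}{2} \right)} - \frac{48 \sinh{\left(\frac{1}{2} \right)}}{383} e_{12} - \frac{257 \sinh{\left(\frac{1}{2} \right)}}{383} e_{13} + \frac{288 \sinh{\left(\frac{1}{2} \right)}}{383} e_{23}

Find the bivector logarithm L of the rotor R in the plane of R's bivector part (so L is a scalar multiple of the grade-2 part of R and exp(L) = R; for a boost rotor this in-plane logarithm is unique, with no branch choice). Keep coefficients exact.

The scalar part of R is \cosh{\left(\frac{1}{2} \right)}, so cosh pins the rapidity up to sign — the sign comes from the bivector part; dividing that part by sinh of the rapidity yields the plane, and the in-plane L = rapidity * plane is unique because the two sign choices cancel.
Concretely: cosh(rapidity) = \cosh{\left(\frac{1}{2} \right)} gives rapidity = ±\frac{1}{2}, and since rapidity/sinh(rapidity) is even the sign is immaterial: L = (rapidity/sinh(rapidity)) * <R>_2 = (\frac{1}{2 \sinh{\left(\frac{1}{2} \right)}}) * <R>_2.
Answer: - \frac{24}{383} e_{12} - \frac{257}{766} e_{13} + \frac{144}{383} e_{23}


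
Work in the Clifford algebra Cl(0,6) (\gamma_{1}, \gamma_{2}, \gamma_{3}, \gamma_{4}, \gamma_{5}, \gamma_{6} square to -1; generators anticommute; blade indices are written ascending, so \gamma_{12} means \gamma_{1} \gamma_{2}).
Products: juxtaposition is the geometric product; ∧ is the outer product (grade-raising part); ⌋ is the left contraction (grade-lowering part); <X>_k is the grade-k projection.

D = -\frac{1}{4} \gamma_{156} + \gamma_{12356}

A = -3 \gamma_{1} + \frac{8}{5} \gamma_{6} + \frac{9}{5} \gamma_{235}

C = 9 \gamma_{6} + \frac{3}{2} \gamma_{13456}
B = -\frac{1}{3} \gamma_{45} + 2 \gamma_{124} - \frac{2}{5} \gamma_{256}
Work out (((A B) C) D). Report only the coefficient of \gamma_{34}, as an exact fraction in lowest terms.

step 1: 6 \gamma_{24} + \frac{16}{25} \gamma_{25} - \frac{18}{25} \gamma_{36} + \gamma_{145} - \frac{3}{5} \gamma_{234} - \frac{8}{15} \gamma_{456} - \frac{16}{5} \gamma_{1246} + \frac{6}{5} \gamma_{1256} - \frac{18}{5} \gamma_{1345}
step 2: \frac{162}{25} \gamma_{3} - \frac{27}{5} \gamma_{6} - \frac{4}{5} \gamma_{13} + \frac{3}{2} \gamma_{36} + \frac{24}{5} \gamma_{45} + \frac{144}{5} \gamma_{124} - \frac{54}{5} \gamma_{125} + \frac{27}{25} \gamma_{145} - \frac{9}{5} \gamma_{234} - \frac{24}{5} \gamma_{235} + 54 \gamma_{246} + \frac{144}{25} \gamma_{256} - \frac{9}{10} \gamma_{1256} + 9 \gamma_{1456} - \frac{27}{5} \gamma_{2346} - \frac{24}{25} \gamma_{12346} + 9 \gamma_{12356} - \frac{162}{5} \gamma_{13456}
step 3: -9 - \frac{9}{40} \gamma_{2} - \frac{9}{10} \gamma_{3} + \frac{9}{4} \gamma_{4} - \frac{36}{25} \gamma_{12} - \frac{144}{25} \gamma_{13} - \frac{27}{20} \gamma_{15} + \frac{24}{5} \gamma_{16} - \frac{9}{4} \gamma_{23} - \frac{162}{5} \gamma_{24} + \frac{27}{10} \gamma_{26} + \frac{81}{10} \gamma_{34} + \frac{54}{5} \gamma_{36} - \frac{24}{25} \gamma_{45} - \frac{27}{100} \gamma_{46} + \frac{3}{2} \gamma_{125} - \frac{3}{8} \gamma_{135} + \frac{27}{5} \gamma_{145} + \frac{6}{5} \gamma_{146} - 9 \gamma_{234} - \frac{4}{5} \gamma_{256} + \frac{1}{5} \gamma_{356} + \frac{27}{5} \gamma_{1235} + \frac{6}{5} \gamma_{1236} + \frac{27}{2} \gamma_{1245} - \frac{162}{25} \gamma_{1256} + 54 \gamma_{1345} + \frac{81}{50} \gamma_{1356} - \frac{9}{5} \gamma_{1456} - \frac{6}{25} \gamma_{2345} + \frac{27}{25} \gamma_{2346} + \frac{36}{5} \gamma_{2456} + \frac{144}{5} \gamma_{3456} + \frac{27}{20} \gamma_{12345} - \frac{24}{5} \gamma_{12346} - \frac{9}{20} \gamma_{123456}
Answer: \frac{81}{10}


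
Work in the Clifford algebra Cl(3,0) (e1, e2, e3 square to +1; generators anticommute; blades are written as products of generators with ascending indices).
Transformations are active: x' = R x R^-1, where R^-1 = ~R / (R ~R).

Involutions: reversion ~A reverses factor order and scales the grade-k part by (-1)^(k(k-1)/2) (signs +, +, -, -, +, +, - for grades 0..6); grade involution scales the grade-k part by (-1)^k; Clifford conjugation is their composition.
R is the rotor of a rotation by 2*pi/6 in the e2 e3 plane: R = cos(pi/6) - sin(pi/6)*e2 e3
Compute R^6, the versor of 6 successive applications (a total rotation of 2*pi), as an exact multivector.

The rotor phase is half the rotation angle and phases add under composition, so 6 steps in the e2 e3 plane accumulate phase 6*(pi/6) = pi: R^6 = cos(pi) - sin(pi)*e2 e3.
cos(pi) = -1 and sin(pi) = 0, so R^6 = -1. The total rotation 2*pi is 1 full turn, so every vector returns to itself, yet the rotor is -1, on the OTHER sheet of the double cover (an odd number of 2*pi turns).
Answer: -1


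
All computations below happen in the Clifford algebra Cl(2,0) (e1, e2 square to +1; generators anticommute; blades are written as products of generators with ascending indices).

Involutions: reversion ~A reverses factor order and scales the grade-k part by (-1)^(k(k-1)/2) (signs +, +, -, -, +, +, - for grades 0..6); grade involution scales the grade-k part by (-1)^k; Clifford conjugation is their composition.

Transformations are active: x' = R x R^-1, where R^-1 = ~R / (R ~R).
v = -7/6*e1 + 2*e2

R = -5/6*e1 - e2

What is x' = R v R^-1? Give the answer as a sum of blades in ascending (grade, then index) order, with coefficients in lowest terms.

~R = -5/6*e1 - e2, and R ~R = 61/36, so R^-1 = ~R / (61/36).
R v = -37/36 - 17/6*e1 e2
Answer: 797/366*e1 - 48/61*e2


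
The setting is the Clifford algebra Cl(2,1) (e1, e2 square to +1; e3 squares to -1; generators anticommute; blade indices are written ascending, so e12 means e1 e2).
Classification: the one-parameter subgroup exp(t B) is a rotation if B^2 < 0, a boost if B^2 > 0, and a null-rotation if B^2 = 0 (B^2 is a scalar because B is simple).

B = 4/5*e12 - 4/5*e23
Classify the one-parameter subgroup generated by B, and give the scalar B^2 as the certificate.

B^2 term by term: the squares give (4/5)^2*(e12)^2 + (-4/5)^2*(e23)^2 = 16/25*(-1) + 16/25*(+1) = 0 (each basis 2-blade squares to minus the product of its generators' squares); cross terms between blades sharing an index anticommute and cancel. So B^2 = 0.
Answer: null-rotation, certificate B^2 = 0. Certificate logic: 0 is a conjugation-invariant scalar, so its sign fixes rotation versus boost versus null-rotation outright.


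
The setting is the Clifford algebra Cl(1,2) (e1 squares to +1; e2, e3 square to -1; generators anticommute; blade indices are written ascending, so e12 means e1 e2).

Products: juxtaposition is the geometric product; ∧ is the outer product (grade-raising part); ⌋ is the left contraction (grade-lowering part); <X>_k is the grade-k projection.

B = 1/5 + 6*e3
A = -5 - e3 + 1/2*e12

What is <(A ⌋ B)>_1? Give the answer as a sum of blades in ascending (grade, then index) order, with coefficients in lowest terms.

step 1: 5 - 30*e3
step 2: -30*e3
Answer: -30*e3


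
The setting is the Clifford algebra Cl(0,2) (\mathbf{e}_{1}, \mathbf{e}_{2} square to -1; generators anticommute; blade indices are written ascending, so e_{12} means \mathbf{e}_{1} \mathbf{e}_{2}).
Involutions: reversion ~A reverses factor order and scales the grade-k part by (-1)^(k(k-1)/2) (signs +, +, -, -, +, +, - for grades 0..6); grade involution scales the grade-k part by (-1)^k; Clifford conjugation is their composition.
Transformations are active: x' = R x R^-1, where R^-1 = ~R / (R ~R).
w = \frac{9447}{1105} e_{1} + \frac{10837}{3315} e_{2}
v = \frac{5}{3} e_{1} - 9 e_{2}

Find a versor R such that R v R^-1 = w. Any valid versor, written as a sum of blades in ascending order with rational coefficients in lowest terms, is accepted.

Sketch: the shared square -\frac{754}{9} makes R = v + w = \frac{33866}{3315} e_{1} - \frac{18998}{3315} e_{2} the natural versor; its sandwich fixes that direction, negates (v - w)/2, and sends v to w.
Answer: \frac{33866}{3315} e_{1} - \frac{18998}{3315} e_{2}


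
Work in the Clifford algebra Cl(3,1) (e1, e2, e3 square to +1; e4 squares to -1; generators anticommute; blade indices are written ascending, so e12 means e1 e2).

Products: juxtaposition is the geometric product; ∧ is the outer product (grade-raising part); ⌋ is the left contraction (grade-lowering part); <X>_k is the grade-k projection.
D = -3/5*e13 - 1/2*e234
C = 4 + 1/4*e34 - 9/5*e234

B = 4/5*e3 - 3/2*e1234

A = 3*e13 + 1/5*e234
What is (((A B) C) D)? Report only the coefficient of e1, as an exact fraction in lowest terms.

step 1: 27/10*e1 - 233/50*e24
step 2: 54/5*e1 - 2097/250*e3 - 233/200*e23 - 466/25*e24 + 27/40*e134 - 243/50*e1234
step 3: -6507/2500*e1 - 79/5*e3 - 71/400*e4 + 723/2000*e12 - 639/500*e24 - 2073/125*e1234
Answer: -6507/2500


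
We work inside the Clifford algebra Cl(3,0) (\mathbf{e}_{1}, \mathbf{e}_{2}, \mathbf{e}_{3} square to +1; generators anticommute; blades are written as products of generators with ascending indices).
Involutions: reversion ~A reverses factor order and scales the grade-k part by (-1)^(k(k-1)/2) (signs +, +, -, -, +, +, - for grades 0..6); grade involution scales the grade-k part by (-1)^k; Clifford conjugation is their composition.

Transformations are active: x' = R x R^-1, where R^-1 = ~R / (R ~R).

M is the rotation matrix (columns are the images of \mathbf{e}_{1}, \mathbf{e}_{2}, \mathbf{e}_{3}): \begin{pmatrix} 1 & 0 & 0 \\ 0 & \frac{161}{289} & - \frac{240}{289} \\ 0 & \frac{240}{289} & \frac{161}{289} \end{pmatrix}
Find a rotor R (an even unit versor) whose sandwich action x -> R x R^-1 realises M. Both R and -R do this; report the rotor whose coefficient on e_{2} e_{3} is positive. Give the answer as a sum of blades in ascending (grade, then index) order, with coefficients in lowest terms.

Method: write R = a + b12*e_{1} e_{2} + b13*e_{1} e_{3} + b23*e_{2} e_{3} with a^2 + b12^2 + b13^2 + b23^2 = 1 (so R^-1 = ~R). Expanding the columns R e_j ~R gives tr M = 4a^2 - 1 and, from the antisymmetric part, M21 - M12 = -4a*b12, M13 - M31 = 4a*b13, M32 - M23 = -4a*b23.
Here tr M = \frac{611}{289}, so a^2 = (1 + tr M)/4 = \frac{225}{289} and a = ±\frac{15}{17}. Taking a = \frac{15}{17}: M21 - M12 = 0, M13 - M31 = 0, M32 - M23 = \frac{480}{289}, giving b12 = 0, b13 = 0, b23 = -\frac{8}{17}, i.e. R = \frac{15}{17} - \frac{8}{17} e_{2} e_{3}.
Its e_{2} e_{3} coefficient is negative, so report the other preimage -R.
Answer: -\frac{15}{17} + \frac{8}{17} e_{2} e_{3}. Sheet selection: the two-to-one cover makes ±R indistinguishable at the matrix level (trace \frac{611}{289}), so uniqueness comes from the required sign on e_{2} e_{3}.


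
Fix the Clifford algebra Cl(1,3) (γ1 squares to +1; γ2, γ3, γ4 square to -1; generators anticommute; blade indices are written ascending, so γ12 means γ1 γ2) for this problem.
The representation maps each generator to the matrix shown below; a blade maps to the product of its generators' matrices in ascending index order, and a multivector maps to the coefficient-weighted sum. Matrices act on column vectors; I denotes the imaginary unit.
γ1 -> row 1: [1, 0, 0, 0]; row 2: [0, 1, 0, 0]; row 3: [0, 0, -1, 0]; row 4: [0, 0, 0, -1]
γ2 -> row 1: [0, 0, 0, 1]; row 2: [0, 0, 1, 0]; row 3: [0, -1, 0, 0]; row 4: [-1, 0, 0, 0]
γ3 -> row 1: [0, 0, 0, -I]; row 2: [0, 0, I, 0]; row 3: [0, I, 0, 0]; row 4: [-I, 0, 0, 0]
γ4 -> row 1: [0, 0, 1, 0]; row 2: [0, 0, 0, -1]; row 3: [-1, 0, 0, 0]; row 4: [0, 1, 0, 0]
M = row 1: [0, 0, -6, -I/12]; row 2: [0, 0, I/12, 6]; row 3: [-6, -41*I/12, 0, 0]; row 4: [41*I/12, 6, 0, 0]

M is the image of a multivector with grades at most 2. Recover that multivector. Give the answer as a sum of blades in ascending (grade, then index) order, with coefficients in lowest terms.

Method: the blade images are trace-orthogonal — tr(rho(e_A) rho(e_B)^-1) = 4 if A = B and 0 otherwise — and rho(e_A)^-1 = (e_A)^2 * rho(e_A) with (e_A)^2 = +1 or -1, so the coefficient of e_A in the preimage is (e_A)^2 * tr(M rho(e_A))/4.
Nonzero projections over blades of grade <= 2: γ3: (γ3)^2 = -1, tr(M rho(γ3)) = 20/3, coefficient -5/3; γ13: (γ13)^2 = +1, tr(M rho(γ13)) = 7, coefficient 7/4; γ14: (γ14)^2 = +1, tr(M rho(γ14)) = -24, coefficient -6. Every other blade of grade <= 2 projects to 0.
Answer: -5/3*γ3 + 7/4*γ13 - 6*γ14


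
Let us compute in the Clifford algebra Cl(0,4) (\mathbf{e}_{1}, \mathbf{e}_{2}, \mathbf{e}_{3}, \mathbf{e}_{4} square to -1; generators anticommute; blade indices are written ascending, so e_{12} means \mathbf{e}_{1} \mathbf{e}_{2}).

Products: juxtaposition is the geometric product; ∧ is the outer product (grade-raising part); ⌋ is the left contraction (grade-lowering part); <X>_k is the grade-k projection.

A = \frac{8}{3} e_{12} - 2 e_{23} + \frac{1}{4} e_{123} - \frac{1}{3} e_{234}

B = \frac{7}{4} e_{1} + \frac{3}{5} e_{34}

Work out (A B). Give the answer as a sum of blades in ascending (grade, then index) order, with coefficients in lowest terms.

step 1: \frac{73}{15} e_{2} - \frac{7}{16} e_{23} + \frac{6}{5} e_{24} - \frac{7}{2} e_{123} - \frac{3}{20} e_{124} + \frac{131}{60} e_{1234}
Answer: \frac{73}{15} e_{2} - \frac{7}{16} e_{23} + \frac{6}{5} e_{24} - \frac{7}{2} e_{123} - \frac{3}{20} e_{124} + \frac{131}{60} e_{1234}


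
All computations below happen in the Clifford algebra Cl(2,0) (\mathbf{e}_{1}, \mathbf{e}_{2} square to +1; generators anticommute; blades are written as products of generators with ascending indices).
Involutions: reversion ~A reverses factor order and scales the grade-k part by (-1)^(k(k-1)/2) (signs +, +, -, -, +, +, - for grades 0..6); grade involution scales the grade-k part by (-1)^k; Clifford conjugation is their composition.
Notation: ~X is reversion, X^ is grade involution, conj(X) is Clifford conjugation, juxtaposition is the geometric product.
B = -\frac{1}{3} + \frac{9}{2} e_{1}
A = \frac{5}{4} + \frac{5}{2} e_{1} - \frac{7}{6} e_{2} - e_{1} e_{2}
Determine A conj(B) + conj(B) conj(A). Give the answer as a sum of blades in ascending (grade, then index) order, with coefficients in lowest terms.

first term: -\frac{35}{3} - \frac{155}{24} e_{1} - \frac{37}{9} e_{2} - \frac{59}{12} e_{1} e_{2}
second term: \frac{65}{6} - \frac{115}{24} e_{1} - \frac{44}{9} e_{2} - \frac{67}{12} e_{1} e_{2}
Answer: -\frac{5}{6} - \frac{45}{4} e_{1} - 9 e_{2} - \frac{21}{2} e_{1} e_{2}


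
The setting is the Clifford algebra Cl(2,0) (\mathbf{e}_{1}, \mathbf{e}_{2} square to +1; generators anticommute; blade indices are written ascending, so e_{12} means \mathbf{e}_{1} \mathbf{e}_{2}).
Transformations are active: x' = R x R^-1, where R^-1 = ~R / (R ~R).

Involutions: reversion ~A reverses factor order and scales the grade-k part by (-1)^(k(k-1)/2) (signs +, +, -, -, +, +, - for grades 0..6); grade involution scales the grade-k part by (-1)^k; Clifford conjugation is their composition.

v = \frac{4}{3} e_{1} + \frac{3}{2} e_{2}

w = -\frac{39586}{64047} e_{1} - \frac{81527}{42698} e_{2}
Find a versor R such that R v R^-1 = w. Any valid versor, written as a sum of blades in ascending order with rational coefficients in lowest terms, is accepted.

Here q(v) = q(w) = \frac{145}{36}; the classical choice R = v + w = \frac{15270}{21349} e_{1} - \frac{8740}{21349} e_{2} then realises v -> w under the sandwich.
Answer: \frac{15270}{21349} e_{1} - \frac{8740}{21349} e_{2}


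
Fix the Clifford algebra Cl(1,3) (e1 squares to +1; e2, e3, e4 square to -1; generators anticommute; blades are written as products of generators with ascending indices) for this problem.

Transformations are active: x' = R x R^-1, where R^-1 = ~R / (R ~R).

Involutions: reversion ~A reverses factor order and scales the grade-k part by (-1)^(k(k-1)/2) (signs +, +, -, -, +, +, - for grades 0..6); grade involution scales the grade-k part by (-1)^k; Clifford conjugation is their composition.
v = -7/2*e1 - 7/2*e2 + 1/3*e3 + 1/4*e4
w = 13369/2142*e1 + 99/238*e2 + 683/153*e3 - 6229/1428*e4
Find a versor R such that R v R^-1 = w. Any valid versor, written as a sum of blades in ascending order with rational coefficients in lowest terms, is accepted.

Key observation: q(v) = q(w) = -25/144 (sandwiches preserve the norm), so R = v + w = 2936/1071*e1 - 367/119*e2 + 734/153*e3 - 1468/357*e4 works whenever it is invertible — the component of v along it is kept and (v - w)/2 reverses, sending v to w.
Answer: 2936/1071*e1 - 367/119*e2 + 734/153*e3 - 1468/357*e4


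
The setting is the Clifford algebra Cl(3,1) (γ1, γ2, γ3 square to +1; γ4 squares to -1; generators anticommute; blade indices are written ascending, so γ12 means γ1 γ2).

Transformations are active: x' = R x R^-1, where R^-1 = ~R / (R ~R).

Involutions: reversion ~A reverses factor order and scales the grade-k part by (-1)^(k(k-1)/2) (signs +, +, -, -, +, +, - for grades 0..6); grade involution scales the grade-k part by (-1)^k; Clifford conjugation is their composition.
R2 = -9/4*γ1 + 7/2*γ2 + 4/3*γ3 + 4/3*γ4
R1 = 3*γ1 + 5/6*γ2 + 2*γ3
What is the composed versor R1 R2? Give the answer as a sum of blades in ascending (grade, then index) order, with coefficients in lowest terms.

Distribute over the terms of R1 (each basis-blade product reordered to ascending indices, repeated generators contracted through their squares):
(3*γ1) R2 = -27/4 + 21/2*γ12 + 4*γ13 + 4*γ14
(5/6*γ2) R2 = 35/12 + 15/8*γ12 + 10/9*γ23 + 10/9*γ24
(2*γ3) R2 = 8/3 + 9/2*γ13 - 7*γ23 + 8/3*γ34
Summing the partial products and collecting blades:
Answer: -7/6 + 99/8*γ12 + 17/2*γ13 + 4*γ14 - 53/9*γ23 + 10/9*γ24 + 8/3*γ34


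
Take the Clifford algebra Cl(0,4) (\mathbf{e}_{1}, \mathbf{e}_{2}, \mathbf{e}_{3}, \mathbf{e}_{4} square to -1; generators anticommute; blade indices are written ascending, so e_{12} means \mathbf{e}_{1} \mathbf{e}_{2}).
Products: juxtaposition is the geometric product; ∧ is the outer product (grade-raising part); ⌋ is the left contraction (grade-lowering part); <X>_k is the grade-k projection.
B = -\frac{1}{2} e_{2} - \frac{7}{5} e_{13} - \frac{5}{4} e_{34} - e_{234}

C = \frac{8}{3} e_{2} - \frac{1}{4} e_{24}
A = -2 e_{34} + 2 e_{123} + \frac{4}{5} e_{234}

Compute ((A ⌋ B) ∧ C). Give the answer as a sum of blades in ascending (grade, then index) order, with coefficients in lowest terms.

step 1: -\frac{33}{10} - 2 e_{2}
step 2: -\frac{44}{5} e_{2} + \frac{33}{40} e_{24}
Answer: -\frac{44}{5} e_{2} + \frac{33}{40} e_{24}


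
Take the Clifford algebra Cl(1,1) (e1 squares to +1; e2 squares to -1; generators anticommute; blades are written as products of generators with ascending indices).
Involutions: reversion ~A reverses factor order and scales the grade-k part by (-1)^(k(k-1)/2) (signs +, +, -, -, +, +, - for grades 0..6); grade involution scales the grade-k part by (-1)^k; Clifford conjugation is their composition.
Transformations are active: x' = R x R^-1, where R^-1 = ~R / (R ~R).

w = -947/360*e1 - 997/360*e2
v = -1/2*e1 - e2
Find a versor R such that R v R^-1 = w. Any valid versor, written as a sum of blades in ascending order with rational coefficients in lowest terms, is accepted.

Sketch: the shared square -3/4 makes R = v + w = -1127/360*e1 - 1357/360*e2 the natural versor; its sandwich fixes that direction, negates (v - w)/2, and sends v to w.
Answer: -1127/360*e1 - 1357/360*e2


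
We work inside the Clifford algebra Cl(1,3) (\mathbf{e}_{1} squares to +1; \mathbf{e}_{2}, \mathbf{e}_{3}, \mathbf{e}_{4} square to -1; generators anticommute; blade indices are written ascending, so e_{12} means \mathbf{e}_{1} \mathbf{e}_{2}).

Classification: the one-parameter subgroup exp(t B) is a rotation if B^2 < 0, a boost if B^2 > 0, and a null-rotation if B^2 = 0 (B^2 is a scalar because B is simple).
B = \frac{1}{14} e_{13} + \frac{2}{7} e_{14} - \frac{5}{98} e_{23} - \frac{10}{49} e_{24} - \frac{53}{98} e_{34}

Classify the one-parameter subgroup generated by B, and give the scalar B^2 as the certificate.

B^2 term by term: the squares give (\frac{1}{14})^2*(e_{13})^2 + (\frac{2}{7})^2*(e_{14})^2 + (-\frac{5}{98})^2*(e_{23})^2 + (-\frac{10}{49})^2*(e_{24})^2 + (-\frac{53}{98})^2*(e_{34})^2 = \frac{1}{196}*(+1) + \frac{4}{49}*(+1) + \frac{25}{9604}*(-1) + \frac{100}{2401}*(-1) + \frac{2809}{9604}*(-1) = -\frac{1}{4} (each basis 2-blade squares to minus the product of its generators' squares); cross terms between blades sharing an index anticommute and cancel; the commuting (index-disjoint) pairs give grade-4 terms 2*c*c'*(blade product), which cancel blade by blade — e_{1234}: \frac{10}{343} - \frac{10}{343} = 0 — confirming B is simple. So B^2 = -\frac{1}{4}.
Answer: rotation, certificate B^2 = -\frac{1}{4}. No conjugation can change B^2 = -\frac{1}{4}; the sign gives the class.


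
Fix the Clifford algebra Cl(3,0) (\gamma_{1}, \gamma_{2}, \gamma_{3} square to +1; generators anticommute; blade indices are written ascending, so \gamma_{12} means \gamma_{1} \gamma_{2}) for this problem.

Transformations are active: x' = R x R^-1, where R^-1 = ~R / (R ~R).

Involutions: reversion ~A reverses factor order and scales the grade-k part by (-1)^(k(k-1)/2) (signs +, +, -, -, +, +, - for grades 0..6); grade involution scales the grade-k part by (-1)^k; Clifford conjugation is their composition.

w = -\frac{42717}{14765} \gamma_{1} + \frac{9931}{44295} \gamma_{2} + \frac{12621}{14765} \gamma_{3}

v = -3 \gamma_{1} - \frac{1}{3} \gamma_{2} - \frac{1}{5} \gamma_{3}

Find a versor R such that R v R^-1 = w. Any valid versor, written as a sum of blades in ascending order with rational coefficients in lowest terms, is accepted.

Sketch: the shared square \frac{2059}{225} makes R = v + w = -\frac{87012}{14765} \gamma_{1} - \frac{4834}{44295} \gamma_{2} + \frac{9668}{14765} \gamma_{3} the natural versor; its sandwich fixes that direction, negates (v - w)/2, and sends v to w.
Answer: -\frac{87012}{14765} \gamma_{1} - \frac{4834}{44295} \gamma_{2} + \frac{9668}{14765} \gamma_{3}


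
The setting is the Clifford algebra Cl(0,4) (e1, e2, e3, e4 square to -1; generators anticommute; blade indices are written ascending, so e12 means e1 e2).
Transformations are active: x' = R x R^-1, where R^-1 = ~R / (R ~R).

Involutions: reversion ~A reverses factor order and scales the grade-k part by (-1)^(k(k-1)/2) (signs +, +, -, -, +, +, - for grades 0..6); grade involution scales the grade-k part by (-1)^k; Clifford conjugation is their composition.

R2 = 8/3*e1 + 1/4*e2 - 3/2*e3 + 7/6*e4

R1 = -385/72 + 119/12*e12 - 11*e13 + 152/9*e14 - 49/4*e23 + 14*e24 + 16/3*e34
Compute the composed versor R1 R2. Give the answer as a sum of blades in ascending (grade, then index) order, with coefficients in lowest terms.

Distribute over the terms of R2 (each basis-blade product reordered to ascending indices, repeated generators contracted through their squares):
R1 (8/3*e1) = -385/27*e1 + 238/9*e2 - 88/3*e3 + 1216/27*e4 - 98/3*e123 + 112/3*e124 + 128/9*e134
R1 (1/4*e2) = -119/48*e1 - 385/288*e2 - 49/16*e3 + 7/2*e4 + 11/4*e123 - 38/9*e124 + 4/3*e234
R1 (-3/2*e3) = -33/2*e1 - 147/8*e2 + 385/48*e3 - 8*e4 - 119/8*e123 + 76/3*e134 + 21*e234
R1 (7/6*e4) = -532/27*e1 - 49/3*e2 - 56/9*e3 - 2695/432*e4 + 833/72*e124 - 77/6*e134 - 343/24*e234
Summing the partial products and collecting blades:
Answer: -22871/432*e1 - 2765/288*e2 - 2203/72*e3 + 4939/144*e4 - 1075/24*e123 + 3217/72*e124 + 481/18*e134 + 193/24*e234


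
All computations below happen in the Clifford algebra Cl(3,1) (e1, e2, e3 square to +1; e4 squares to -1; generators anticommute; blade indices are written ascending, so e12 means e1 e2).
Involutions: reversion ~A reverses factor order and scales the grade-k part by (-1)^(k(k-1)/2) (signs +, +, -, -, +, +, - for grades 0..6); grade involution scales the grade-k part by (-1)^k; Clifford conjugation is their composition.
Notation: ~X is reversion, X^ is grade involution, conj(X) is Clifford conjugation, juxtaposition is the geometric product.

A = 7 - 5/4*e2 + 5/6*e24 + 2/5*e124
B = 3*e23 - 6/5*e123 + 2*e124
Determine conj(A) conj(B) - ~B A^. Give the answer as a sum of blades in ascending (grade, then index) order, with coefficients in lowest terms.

first term: 4/5 - 5/3*e1 - 15/4*e3 + 3/2*e13 - 5/2*e14 - 21*e23 + 101/50*e34 - 42/5*e123 + 14*e124 - 1/5*e134
second term: 4/5 - 5/3*e1 + 15/4*e3 - 3/2*e13 + 5/2*e14 - 21*e23 + 149/50*e34 + 42/5*e123 - 14*e124 - 11/5*e134
Answer: -15/2*e3 + 3*e13 - 5*e14 - 24/25*e34 - 84/5*e123 + 28*e124 + 2*e134


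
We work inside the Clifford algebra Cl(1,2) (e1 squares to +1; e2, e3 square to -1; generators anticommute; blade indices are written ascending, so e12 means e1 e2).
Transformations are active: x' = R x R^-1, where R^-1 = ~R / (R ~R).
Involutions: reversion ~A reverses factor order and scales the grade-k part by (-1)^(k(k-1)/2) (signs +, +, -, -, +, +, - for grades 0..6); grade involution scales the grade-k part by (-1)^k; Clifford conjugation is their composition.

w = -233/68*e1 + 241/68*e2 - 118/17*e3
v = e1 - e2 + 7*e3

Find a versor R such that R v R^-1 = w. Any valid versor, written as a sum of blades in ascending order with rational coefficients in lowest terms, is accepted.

The midline construction: v and w both square to -49, so reflecting in their sum -165/68*e1 + 173/68*e2 + 1/17*e3 exchanges them.
Answer: -165/68*e1 + 173/68*e2 + 1/17*e3


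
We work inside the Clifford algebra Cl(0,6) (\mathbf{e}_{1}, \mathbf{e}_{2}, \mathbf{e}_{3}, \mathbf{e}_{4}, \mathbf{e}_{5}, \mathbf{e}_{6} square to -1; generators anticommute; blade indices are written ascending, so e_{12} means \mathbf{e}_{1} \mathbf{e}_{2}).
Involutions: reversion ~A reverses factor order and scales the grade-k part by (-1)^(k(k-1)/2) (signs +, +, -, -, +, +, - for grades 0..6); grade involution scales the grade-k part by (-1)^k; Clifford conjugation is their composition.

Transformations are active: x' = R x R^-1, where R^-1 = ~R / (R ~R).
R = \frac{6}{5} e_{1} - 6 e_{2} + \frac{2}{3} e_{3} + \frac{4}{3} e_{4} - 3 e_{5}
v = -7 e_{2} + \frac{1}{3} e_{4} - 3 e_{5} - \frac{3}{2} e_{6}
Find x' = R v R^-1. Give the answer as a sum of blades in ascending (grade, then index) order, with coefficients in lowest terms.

~R = \frac{6}{5} e_{1} - 6 e_{2} + \frac{2}{3} e_{3} + \frac{4}{3} e_{4} - 3 e_{5}, and R ~R = -\frac{10949}{225}, so R^-1 = ~R / (-\frac{10949}{225}).
R v = -\frac{463}{9} - \frac{42}{5} e_{12} + \frac{2}{5} e_{14} - \frac{18}{5} e_{15} - \frac{9}{5} e_{16} + \frac{14}{3} e_{23} + \frac{22}{3} e_{24} - 3 e_{25} + 9 e_{26} + \frac{2}{9} e_{34} - 2 e_{35} - e_{36} - 3 e_{45} - 2 e_{46} + \frac{9}{2} e_{56}
Answer: \frac{27780}{10949} e_{1} - \frac{62257}{10949} e_{2} + \frac{46300}{32847} e_{3} + \frac{27217}{10949} e_{4} - \frac{36603}{10949} e_{5} + \frac{3}{2} e_{6}


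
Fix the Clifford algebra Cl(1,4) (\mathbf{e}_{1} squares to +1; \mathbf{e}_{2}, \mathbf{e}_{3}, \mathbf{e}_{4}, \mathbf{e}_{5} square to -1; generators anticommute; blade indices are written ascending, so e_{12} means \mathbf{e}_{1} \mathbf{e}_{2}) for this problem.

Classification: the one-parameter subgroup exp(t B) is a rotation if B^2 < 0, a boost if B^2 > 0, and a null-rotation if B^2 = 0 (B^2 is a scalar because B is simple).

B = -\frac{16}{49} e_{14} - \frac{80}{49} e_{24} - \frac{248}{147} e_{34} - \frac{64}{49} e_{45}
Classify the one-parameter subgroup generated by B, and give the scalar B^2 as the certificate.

B^2 term by term: the squares give (-\frac{16}{49})^2*(e_{14})^2 + (-\frac{80}{49})^2*(e_{24})^2 + (-\frac{248}{147})^2*(e_{34})^2 + (-\frac{64}{49})^2*(e_{45})^2 = \frac{256}{2401}*(+1) + \frac{6400}{2401}*(-1) + \frac{61504}{21609}*(-1) + \frac{4096}{2401}*(-1) = -\frac{64}{9} (each basis 2-blade squares to minus the product of its generators' squares); cross terms between blades sharing an index anticommute and cancel. So B^2 = -\frac{64}{9}.
Answer: rotation, certificate B^2 = -\frac{64}{9}. Why this suffices: the scalar -\frac{64}{9} survives any versor conjugation, so its sign alone determines the class however B is presented.
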